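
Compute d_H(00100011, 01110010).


XOR: 01010001
Count of 1s: 3

3


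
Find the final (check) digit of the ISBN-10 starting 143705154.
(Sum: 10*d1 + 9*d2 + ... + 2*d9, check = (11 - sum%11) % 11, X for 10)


Weighted sum: 171
171 mod 11 = 6

Check digit: 5


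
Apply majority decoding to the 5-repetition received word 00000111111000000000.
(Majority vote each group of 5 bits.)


Groups: 00000, 11111, 10000, 00000
Majority votes: 0100

0100


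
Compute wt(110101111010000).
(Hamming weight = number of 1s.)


Counting 1s in 110101111010000

8


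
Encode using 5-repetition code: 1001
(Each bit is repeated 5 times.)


Each bit -> 5 copies

11111000000000011111


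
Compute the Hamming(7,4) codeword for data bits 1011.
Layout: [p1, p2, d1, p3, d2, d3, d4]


Parity bits: p1=0, p2=1, p3=0

0110011


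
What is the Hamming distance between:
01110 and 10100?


XOR: 11010
Count of 1s: 3

3


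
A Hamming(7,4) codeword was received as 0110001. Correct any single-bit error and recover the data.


Syndrome = 6: error at position 6

Data: 1011 (corrected bit 6)


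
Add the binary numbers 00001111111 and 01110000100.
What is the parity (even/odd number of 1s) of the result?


00001111111 = 127
01110000100 = 900
Sum = 1027 = 10000000011
1s count = 3

odd parity (3 ones in 10000000011)


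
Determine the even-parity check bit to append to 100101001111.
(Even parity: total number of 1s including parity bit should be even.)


Number of 1s in data: 7
Parity bit: 1

1


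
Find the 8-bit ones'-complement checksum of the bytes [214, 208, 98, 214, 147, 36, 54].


Sum = 971 mod 256 = 203
Complement = 52

52


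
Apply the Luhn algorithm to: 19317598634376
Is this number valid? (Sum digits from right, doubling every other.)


Luhn sum = 73
73 mod 10 = 3

Invalid (Luhn sum mod 10 = 3)


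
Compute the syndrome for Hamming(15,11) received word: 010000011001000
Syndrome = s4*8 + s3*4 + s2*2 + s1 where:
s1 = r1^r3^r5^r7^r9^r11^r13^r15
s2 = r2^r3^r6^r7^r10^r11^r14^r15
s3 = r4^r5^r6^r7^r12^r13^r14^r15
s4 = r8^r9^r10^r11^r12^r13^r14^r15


s1=1, s2=1, s3=1, s4=1

Syndrome = 15 (error at position 15)


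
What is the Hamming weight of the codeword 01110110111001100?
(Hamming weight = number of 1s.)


Counting 1s in 01110110111001100

10


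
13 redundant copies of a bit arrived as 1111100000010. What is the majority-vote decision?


Ones: 6 out of 13
Threshold: 7

0 (6/13 voted 1)


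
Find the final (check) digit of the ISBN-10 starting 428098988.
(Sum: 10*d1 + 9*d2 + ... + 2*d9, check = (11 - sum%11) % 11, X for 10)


Weighted sum: 292
292 mod 11 = 6

Check digit: 5


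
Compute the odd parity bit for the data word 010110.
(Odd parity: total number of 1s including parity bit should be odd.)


Number of 1s in data: 3
Parity bit: 0

0


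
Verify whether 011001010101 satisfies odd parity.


Number of 1s: 6

No, parity error (6 ones)


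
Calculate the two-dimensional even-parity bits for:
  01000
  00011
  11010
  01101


Row parities: 1011
Column parities: 11100

Row P: 1011, Col P: 11100, Corner: 1


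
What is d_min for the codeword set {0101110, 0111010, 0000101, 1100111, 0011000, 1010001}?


Comparing all pairs, minimum distance: 2
Can detect 1 errors, correct 0 errors

2


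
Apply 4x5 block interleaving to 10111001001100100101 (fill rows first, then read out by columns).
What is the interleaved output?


Matrix:
  10111
  00100
  11001
  00101
Read columns: 10100010110110001011

10100010110110001011


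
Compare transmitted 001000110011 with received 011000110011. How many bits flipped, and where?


XOR: 010000000000

1 error(s) at position(s): 1


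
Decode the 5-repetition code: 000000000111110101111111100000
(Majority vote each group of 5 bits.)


Groups: 00000, 00001, 11110, 10111, 11111, 00000
Majority votes: 001110

001110


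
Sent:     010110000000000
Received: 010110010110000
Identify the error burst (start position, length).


XOR: 000000010110000

Burst at position 7, length 4


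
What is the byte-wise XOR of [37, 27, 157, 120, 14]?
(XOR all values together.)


XOR chain: 37 ^ 27 ^ 157 ^ 120 ^ 14 = 213

213


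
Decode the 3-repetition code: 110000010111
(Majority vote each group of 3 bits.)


Groups: 110, 000, 010, 111
Majority votes: 1001

1001


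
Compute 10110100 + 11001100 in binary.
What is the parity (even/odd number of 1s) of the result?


10110100 = 180
11001100 = 204
Sum = 384 = 110000000
1s count = 2

even parity (2 ones in 110000000)


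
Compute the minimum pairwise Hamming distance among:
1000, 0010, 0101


Comparing all pairs, minimum distance: 2
Can detect 1 errors, correct 0 errors

2


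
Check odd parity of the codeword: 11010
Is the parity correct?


Number of 1s: 3

Yes, parity is correct (3 ones)


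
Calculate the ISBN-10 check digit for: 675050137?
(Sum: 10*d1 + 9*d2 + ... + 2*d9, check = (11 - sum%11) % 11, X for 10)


Weighted sum: 220
220 mod 11 = 0

Check digit: 0


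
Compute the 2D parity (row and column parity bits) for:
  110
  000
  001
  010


Row parities: 0011
Column parities: 101

Row P: 0011, Col P: 101, Corner: 0


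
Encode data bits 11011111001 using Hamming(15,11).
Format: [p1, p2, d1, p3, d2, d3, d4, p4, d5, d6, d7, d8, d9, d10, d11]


Parity bits: p1=0, p2=1, p3=0, p4=1

011010111111001


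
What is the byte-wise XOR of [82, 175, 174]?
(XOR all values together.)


XOR chain: 82 ^ 175 ^ 174 = 83

83


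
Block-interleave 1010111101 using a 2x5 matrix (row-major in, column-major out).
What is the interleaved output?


Matrix:
  10101
  11101
Read columns: 1101110011

1101110011


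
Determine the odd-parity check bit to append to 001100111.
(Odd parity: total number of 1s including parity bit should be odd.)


Number of 1s in data: 5
Parity bit: 0

0


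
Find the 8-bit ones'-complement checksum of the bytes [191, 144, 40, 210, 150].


Sum = 735 mod 256 = 223
Complement = 32

32


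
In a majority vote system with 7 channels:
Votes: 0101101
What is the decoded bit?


Ones: 4 out of 7
Threshold: 4

1 (4/7 voted 1)


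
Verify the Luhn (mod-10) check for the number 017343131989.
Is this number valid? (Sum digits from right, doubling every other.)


Luhn sum = 52
52 mod 10 = 2

Invalid (Luhn sum mod 10 = 2)


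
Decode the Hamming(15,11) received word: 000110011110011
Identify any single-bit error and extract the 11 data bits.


Syndrome = 0: no error detected

Data: 01001110011 (no errors)


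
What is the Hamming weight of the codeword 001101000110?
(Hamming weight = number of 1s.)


Counting 1s in 001101000110

5


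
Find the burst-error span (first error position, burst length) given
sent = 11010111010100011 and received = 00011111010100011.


XOR: 11001000000000000

Burst at position 0, length 5


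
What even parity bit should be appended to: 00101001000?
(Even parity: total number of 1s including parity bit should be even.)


Number of 1s in data: 3
Parity bit: 1

1


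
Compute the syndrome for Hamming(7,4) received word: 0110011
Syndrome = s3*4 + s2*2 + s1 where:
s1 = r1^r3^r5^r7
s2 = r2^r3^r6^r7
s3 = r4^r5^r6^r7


s1=0, s2=0, s3=0

Syndrome = 0 (no error)


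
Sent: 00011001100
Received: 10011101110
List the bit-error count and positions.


XOR: 10000100010

3 error(s) at position(s): 0, 5, 9


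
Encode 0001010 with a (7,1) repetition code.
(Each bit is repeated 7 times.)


Each bit -> 7 copies

0000000000000000000001111111000000011111110000000


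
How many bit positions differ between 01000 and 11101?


XOR: 10101
Count of 1s: 3

3


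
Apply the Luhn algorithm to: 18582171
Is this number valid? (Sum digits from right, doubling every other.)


Luhn sum = 30
30 mod 10 = 0

Valid (Luhn sum mod 10 = 0)


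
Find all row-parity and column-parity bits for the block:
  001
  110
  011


Row parities: 100
Column parities: 100

Row P: 100, Col P: 100, Corner: 1


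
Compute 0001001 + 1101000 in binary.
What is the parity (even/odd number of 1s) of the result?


0001001 = 9
1101000 = 104
Sum = 113 = 1110001
1s count = 4

even parity (4 ones in 1110001)


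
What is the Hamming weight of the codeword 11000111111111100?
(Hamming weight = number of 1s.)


Counting 1s in 11000111111111100

12


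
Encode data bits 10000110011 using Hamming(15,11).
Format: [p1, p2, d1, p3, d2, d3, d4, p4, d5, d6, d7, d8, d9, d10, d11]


Parity bits: p1=1, p2=1, p3=0, p4=0

111000000110011


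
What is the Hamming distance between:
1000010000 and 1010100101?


XOR: 0010110101
Count of 1s: 5

5


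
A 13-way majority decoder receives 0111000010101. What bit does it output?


Ones: 6 out of 13
Threshold: 7

0 (6/13 voted 1)


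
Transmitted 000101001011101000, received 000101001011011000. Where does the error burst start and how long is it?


XOR: 000000000000110000

Burst at position 12, length 2


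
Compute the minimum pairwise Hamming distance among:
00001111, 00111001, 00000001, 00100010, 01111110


Comparing all pairs, minimum distance: 3
Can detect 2 errors, correct 1 errors

3


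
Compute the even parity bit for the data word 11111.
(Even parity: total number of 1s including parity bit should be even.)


Number of 1s in data: 5
Parity bit: 1

1


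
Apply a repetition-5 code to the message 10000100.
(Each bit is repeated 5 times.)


Each bit -> 5 copies

1111100000000000000000000111110000000000


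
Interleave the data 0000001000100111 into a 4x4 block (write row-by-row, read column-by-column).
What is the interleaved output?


Matrix:
  0000
  0010
  0010
  0111
Read columns: 0000000101110001

0000000101110001


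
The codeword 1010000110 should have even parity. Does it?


Number of 1s: 4

Yes, parity is correct (4 ones)


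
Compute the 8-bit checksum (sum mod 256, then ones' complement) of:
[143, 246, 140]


Sum = 529 mod 256 = 17
Complement = 238

238


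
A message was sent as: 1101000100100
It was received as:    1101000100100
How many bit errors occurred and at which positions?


XOR: 0000000000000

0 errors (received matches sent)


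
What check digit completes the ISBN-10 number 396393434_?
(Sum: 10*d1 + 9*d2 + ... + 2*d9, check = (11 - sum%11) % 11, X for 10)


Weighted sum: 282
282 mod 11 = 7

Check digit: 4


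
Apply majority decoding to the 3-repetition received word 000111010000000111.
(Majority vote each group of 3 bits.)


Groups: 000, 111, 010, 000, 000, 111
Majority votes: 010001

010001


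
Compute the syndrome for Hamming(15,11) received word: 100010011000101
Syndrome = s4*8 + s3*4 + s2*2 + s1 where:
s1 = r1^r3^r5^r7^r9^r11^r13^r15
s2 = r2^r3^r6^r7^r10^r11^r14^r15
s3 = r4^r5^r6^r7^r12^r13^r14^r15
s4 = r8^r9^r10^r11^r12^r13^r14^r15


s1=1, s2=1, s3=1, s4=0

Syndrome = 7 (error at position 7)


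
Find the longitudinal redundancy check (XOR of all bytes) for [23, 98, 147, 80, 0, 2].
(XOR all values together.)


XOR chain: 23 ^ 98 ^ 147 ^ 80 ^ 0 ^ 2 = 180

180


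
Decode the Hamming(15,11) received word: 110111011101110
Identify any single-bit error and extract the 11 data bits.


Syndrome = 0: no error detected

Data: 01101101110 (no errors)


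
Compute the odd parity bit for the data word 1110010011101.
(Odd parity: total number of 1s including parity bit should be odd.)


Number of 1s in data: 8
Parity bit: 1

1


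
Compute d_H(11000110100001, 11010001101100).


XOR: 00010111001101
Count of 1s: 7

7


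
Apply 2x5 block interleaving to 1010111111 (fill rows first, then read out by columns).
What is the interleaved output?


Matrix:
  10101
  11111
Read columns: 1101110111

1101110111


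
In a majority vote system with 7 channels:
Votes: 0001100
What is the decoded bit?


Ones: 2 out of 7
Threshold: 4

0 (2/7 voted 1)


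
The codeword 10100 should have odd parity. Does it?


Number of 1s: 2

No, parity error (2 ones)


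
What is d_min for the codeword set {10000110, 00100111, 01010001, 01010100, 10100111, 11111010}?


Comparing all pairs, minimum distance: 1
Can detect 0 errors, correct 0 errors

1


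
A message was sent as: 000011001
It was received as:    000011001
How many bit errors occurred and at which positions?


XOR: 000000000

0 errors (received matches sent)


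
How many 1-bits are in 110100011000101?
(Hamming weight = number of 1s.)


Counting 1s in 110100011000101

7


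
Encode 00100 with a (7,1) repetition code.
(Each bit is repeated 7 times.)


Each bit -> 7 copies

00000000000000111111100000000000000


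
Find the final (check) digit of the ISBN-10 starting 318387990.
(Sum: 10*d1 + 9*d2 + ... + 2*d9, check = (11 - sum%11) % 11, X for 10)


Weighted sum: 270
270 mod 11 = 6

Check digit: 5


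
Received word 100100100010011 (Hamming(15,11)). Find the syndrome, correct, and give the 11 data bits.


Syndrome = 8: error at position 8

Data: 00010010011 (corrected bit 8)


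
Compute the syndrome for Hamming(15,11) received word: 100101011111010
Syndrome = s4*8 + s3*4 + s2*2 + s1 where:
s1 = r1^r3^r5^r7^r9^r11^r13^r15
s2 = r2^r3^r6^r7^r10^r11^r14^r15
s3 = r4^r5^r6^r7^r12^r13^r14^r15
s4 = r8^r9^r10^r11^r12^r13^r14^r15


s1=1, s2=0, s3=0, s4=0

Syndrome = 1 (error at position 1)


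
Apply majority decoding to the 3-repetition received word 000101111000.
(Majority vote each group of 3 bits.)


Groups: 000, 101, 111, 000
Majority votes: 0110

0110


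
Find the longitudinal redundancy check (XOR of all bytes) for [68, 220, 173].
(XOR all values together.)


XOR chain: 68 ^ 220 ^ 173 = 53

53


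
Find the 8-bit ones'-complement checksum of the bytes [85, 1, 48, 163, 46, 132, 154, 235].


Sum = 864 mod 256 = 96
Complement = 159

159


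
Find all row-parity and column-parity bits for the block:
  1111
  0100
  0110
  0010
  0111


Row parities: 01011
Column parities: 1000

Row P: 01011, Col P: 1000, Corner: 1


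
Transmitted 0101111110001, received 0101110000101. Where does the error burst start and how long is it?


XOR: 0000001110100

Burst at position 6, length 5


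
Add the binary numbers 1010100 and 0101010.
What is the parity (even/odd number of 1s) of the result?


1010100 = 84
0101010 = 42
Sum = 126 = 1111110
1s count = 6

even parity (6 ones in 1111110)


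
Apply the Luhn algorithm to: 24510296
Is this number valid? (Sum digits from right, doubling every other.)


Luhn sum = 27
27 mod 10 = 7

Invalid (Luhn sum mod 10 = 7)


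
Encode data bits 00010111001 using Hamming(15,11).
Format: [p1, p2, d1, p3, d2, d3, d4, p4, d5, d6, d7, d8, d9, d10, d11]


Parity bits: p1=1, p2=0, p3=1, p4=0

100100100111001


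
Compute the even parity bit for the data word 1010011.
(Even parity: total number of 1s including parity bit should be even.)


Number of 1s in data: 4
Parity bit: 0

0


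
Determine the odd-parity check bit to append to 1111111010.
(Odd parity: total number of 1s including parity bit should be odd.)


Number of 1s in data: 8
Parity bit: 1

1


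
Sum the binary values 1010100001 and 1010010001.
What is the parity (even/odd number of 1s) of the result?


1010100001 = 673
1010010001 = 657
Sum = 1330 = 10100110010
1s count = 5

odd parity (5 ones in 10100110010)


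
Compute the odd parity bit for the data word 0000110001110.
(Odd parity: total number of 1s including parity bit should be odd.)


Number of 1s in data: 5
Parity bit: 0

0


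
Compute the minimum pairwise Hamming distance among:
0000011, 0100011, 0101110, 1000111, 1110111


Comparing all pairs, minimum distance: 1
Can detect 0 errors, correct 0 errors

1


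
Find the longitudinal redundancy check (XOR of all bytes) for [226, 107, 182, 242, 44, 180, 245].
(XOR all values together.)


XOR chain: 226 ^ 107 ^ 182 ^ 242 ^ 44 ^ 180 ^ 245 = 160

160


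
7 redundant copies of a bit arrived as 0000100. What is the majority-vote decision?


Ones: 1 out of 7
Threshold: 4

0 (1/7 voted 1)


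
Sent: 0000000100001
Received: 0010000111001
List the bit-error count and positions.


XOR: 0010000011000

3 error(s) at position(s): 2, 8, 9


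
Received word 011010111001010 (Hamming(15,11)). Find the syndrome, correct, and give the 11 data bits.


Syndrome = 0: no error detected

Data: 11011001010 (no errors)


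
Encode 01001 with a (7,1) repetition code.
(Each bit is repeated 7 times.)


Each bit -> 7 copies

00000001111111000000000000001111111


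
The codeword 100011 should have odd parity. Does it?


Number of 1s: 3

Yes, parity is correct (3 ones)


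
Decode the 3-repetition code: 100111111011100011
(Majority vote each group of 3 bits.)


Groups: 100, 111, 111, 011, 100, 011
Majority votes: 011101

011101


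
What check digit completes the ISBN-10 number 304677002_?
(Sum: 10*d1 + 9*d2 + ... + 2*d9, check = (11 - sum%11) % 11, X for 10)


Weighted sum: 185
185 mod 11 = 9

Check digit: 2


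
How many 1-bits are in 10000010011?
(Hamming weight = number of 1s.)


Counting 1s in 10000010011

4


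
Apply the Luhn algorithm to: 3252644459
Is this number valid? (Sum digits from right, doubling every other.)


Luhn sum = 40
40 mod 10 = 0

Valid (Luhn sum mod 10 = 0)


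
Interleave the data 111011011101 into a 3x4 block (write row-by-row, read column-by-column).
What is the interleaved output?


Matrix:
  1110
  1101
  1101
Read columns: 111111100011

111111100011


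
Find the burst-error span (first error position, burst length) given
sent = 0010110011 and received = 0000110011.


XOR: 0010000000

Burst at position 2, length 1


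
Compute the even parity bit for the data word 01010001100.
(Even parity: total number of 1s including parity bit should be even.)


Number of 1s in data: 4
Parity bit: 0

0


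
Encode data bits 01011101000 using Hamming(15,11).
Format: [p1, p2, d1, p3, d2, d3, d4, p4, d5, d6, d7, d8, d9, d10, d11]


Parity bits: p1=1, p2=0, p3=1, p4=1

100110111101000


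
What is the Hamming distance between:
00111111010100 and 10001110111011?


XOR: 10110001101111
Count of 1s: 9

9


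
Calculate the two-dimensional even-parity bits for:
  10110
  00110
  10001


Row parities: 100
Column parities: 00001

Row P: 100, Col P: 00001, Corner: 1


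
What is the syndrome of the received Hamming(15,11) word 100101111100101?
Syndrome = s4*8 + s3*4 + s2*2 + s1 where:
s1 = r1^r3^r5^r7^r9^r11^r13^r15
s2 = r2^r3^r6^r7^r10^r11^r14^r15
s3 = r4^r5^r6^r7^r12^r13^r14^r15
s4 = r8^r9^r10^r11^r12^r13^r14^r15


s1=1, s2=0, s3=1, s4=1

Syndrome = 13 (error at position 13)


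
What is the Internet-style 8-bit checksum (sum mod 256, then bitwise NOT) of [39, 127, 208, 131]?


Sum = 505 mod 256 = 249
Complement = 6

6


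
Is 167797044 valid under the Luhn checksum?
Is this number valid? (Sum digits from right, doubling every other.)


Luhn sum = 42
42 mod 10 = 2

Invalid (Luhn sum mod 10 = 2)


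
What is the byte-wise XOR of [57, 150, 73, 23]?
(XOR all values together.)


XOR chain: 57 ^ 150 ^ 73 ^ 23 = 241

241


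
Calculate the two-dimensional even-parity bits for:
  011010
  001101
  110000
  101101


Row parities: 1100
Column parities: 001010

Row P: 1100, Col P: 001010, Corner: 0


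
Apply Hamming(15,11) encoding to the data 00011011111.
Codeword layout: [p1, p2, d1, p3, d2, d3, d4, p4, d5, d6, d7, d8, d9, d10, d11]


Parity bits: p1=1, p2=0, p3=1, p4=0

100100101011111


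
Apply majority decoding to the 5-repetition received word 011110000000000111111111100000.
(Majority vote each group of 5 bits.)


Groups: 01111, 00000, 00000, 11111, 11111, 00000
Majority votes: 100110

100110


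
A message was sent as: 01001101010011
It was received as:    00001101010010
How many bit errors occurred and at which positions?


XOR: 01000000000001

2 error(s) at position(s): 1, 13


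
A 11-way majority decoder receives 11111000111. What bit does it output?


Ones: 8 out of 11
Threshold: 6

1 (8/11 voted 1)


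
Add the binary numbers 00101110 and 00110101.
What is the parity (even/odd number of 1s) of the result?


00101110 = 46
00110101 = 53
Sum = 99 = 1100011
1s count = 4

even parity (4 ones in 1100011)


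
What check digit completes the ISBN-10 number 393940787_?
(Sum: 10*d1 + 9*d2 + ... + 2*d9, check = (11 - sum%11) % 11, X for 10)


Weighted sum: 288
288 mod 11 = 2

Check digit: 9


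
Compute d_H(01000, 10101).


XOR: 11101
Count of 1s: 4

4


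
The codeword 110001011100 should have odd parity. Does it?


Number of 1s: 6

No, parity error (6 ones)


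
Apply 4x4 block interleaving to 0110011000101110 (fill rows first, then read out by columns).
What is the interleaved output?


Matrix:
  0110
  0110
  0010
  1110
Read columns: 0001110111110000

0001110111110000


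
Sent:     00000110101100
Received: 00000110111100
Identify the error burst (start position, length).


XOR: 00000000010000

Burst at position 9, length 1


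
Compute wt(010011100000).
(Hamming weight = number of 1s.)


Counting 1s in 010011100000

4


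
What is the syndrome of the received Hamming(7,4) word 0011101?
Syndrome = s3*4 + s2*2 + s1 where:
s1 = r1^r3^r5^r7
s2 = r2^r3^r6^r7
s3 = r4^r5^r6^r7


s1=1, s2=0, s3=1

Syndrome = 5 (error at position 5)


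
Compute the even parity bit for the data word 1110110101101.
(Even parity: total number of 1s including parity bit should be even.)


Number of 1s in data: 9
Parity bit: 1

1


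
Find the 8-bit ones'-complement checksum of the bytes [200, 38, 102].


Sum = 340 mod 256 = 84
Complement = 171

171


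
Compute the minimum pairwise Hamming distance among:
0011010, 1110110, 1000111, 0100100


Comparing all pairs, minimum distance: 3
Can detect 2 errors, correct 1 errors

3


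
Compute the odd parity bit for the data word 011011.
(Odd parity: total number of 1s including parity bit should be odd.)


Number of 1s in data: 4
Parity bit: 1

1


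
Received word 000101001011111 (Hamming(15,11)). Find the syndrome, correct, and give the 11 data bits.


Syndrome = 0: no error detected

Data: 00101011111 (no errors)


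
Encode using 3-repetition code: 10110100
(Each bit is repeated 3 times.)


Each bit -> 3 copies

111000111111000111000000


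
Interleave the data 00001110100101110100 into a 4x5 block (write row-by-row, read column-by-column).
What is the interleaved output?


Matrix:
  00001
  11010
  01011
  10100
Read columns: 01010110000101101010

01010110000101101010


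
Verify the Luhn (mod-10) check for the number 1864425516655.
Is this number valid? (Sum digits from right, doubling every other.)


Luhn sum = 52
52 mod 10 = 2

Invalid (Luhn sum mod 10 = 2)


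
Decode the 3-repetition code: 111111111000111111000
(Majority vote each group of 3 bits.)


Groups: 111, 111, 111, 000, 111, 111, 000
Majority votes: 1110110

1110110


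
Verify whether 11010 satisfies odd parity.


Number of 1s: 3

Yes, parity is correct (3 ones)


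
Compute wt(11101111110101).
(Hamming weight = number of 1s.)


Counting 1s in 11101111110101

11


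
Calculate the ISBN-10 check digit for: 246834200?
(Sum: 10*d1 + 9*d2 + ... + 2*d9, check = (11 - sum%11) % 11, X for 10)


Weighted sum: 206
206 mod 11 = 8

Check digit: 3


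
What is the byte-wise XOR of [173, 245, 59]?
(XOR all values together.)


XOR chain: 173 ^ 245 ^ 59 = 99

99


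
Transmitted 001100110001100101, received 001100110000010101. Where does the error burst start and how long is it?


XOR: 000000000001110000

Burst at position 11, length 3


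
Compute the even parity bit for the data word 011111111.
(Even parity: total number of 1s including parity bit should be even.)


Number of 1s in data: 8
Parity bit: 0

0


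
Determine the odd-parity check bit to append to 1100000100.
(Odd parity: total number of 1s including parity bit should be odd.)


Number of 1s in data: 3
Parity bit: 0

0


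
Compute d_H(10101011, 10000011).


XOR: 00101000
Count of 1s: 2

2


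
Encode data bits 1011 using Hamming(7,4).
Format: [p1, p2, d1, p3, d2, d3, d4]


Parity bits: p1=0, p2=1, p3=0

0110011


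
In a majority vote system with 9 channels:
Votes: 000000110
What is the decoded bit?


Ones: 2 out of 9
Threshold: 5

0 (2/9 voted 1)


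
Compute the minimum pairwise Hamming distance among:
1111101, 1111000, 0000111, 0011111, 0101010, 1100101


Comparing all pairs, minimum distance: 2
Can detect 1 errors, correct 0 errors

2


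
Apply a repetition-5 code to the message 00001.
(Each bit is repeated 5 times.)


Each bit -> 5 copies

0000000000000000000011111


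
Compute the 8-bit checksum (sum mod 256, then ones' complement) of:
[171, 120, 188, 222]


Sum = 701 mod 256 = 189
Complement = 66

66


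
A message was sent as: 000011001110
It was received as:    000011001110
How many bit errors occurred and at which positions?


XOR: 000000000000

0 errors (received matches sent)


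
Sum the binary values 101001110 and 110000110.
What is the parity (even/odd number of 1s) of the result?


101001110 = 334
110000110 = 390
Sum = 724 = 1011010100
1s count = 5

odd parity (5 ones in 1011010100)


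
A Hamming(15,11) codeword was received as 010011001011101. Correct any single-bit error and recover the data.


Syndrome = 13: error at position 13

Data: 01101011001 (corrected bit 13)


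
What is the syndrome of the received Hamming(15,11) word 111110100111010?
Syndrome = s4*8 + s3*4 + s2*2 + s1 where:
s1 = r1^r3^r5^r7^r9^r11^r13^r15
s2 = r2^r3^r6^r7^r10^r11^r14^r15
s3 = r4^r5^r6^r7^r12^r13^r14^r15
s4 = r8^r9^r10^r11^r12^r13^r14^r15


s1=1, s2=0, s3=1, s4=0

Syndrome = 5 (error at position 5)


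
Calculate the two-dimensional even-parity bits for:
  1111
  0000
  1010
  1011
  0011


Row parities: 00010
Column parities: 1101

Row P: 00010, Col P: 1101, Corner: 1


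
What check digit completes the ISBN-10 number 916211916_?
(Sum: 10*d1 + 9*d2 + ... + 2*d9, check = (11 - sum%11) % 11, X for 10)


Weighted sum: 223
223 mod 11 = 3

Check digit: 8


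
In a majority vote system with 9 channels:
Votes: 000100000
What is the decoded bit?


Ones: 1 out of 9
Threshold: 5

0 (1/9 voted 1)


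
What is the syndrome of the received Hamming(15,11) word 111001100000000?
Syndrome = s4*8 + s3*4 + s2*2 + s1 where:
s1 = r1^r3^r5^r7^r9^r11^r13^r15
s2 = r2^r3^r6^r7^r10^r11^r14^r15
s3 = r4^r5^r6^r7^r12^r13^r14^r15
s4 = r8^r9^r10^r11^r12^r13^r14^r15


s1=1, s2=0, s3=0, s4=0

Syndrome = 1 (error at position 1)


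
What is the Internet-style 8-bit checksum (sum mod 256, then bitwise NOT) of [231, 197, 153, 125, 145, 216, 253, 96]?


Sum = 1416 mod 256 = 136
Complement = 119

119


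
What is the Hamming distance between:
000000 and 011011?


XOR: 011011
Count of 1s: 4

4


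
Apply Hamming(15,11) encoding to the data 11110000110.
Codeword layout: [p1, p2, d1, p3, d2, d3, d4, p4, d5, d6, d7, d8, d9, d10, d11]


Parity bits: p1=0, p2=0, p3=1, p4=0

001111100000110


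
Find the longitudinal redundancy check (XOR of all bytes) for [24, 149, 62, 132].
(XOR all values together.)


XOR chain: 24 ^ 149 ^ 62 ^ 132 = 55

55


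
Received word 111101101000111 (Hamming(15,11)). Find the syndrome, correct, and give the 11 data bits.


Syndrome = 0: no error detected

Data: 10111000111 (no errors)


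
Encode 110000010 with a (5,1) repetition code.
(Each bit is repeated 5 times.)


Each bit -> 5 copies

111111111100000000000000000000000001111100000


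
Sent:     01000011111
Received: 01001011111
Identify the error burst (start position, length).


XOR: 00001000000

Burst at position 4, length 1


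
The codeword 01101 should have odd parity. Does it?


Number of 1s: 3

Yes, parity is correct (3 ones)


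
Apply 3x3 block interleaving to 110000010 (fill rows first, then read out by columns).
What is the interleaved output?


Matrix:
  110
  000
  010
Read columns: 100101000

100101000


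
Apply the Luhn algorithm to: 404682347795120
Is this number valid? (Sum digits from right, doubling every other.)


Luhn sum = 61
61 mod 10 = 1

Invalid (Luhn sum mod 10 = 1)


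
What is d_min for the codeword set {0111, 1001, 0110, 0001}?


Comparing all pairs, minimum distance: 1
Can detect 0 errors, correct 0 errors

1


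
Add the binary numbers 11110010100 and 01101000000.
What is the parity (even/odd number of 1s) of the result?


11110010100 = 1940
01101000000 = 832
Sum = 2772 = 101011010100
1s count = 6

even parity (6 ones in 101011010100)


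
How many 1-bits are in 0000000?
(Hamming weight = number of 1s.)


Counting 1s in 0000000

0


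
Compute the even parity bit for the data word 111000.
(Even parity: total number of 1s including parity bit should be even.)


Number of 1s in data: 3
Parity bit: 1

1


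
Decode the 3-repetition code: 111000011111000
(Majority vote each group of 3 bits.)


Groups: 111, 000, 011, 111, 000
Majority votes: 10110

10110


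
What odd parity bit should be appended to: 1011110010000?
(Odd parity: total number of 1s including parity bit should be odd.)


Number of 1s in data: 6
Parity bit: 1

1


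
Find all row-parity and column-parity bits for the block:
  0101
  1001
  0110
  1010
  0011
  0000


Row parities: 000000
Column parities: 0011

Row P: 000000, Col P: 0011, Corner: 0


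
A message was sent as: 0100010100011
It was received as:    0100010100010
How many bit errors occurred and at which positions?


XOR: 0000000000001

1 error(s) at position(s): 12


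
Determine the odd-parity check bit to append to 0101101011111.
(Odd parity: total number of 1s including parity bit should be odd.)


Number of 1s in data: 9
Parity bit: 0

0


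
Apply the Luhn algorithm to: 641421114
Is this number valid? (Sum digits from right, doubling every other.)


Luhn sum = 34
34 mod 10 = 4

Invalid (Luhn sum mod 10 = 4)


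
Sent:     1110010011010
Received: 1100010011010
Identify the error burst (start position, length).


XOR: 0010000000000

Burst at position 2, length 1


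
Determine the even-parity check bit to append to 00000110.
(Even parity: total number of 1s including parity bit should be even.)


Number of 1s in data: 2
Parity bit: 0

0


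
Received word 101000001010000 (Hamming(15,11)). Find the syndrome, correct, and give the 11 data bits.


Syndrome = 0: no error detected

Data: 10001010000 (no errors)


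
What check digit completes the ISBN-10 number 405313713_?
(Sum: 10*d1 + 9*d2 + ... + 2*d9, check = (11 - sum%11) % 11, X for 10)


Weighted sum: 159
159 mod 11 = 5

Check digit: 6


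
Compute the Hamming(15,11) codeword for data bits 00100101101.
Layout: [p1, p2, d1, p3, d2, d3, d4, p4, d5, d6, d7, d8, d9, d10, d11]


Parity bits: p1=0, p2=1, p3=0, p4=0

010001000101101


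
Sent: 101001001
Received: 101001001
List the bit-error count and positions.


XOR: 000000000

0 errors (received matches sent)


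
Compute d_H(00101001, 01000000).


XOR: 01101001
Count of 1s: 4

4


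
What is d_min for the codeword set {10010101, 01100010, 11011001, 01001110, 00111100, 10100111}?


Comparing all pairs, minimum distance: 3
Can detect 2 errors, correct 1 errors

3


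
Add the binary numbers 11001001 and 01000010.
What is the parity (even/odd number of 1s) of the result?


11001001 = 201
01000010 = 66
Sum = 267 = 100001011
1s count = 4

even parity (4 ones in 100001011)


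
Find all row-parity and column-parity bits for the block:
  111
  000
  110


Row parities: 100
Column parities: 001

Row P: 100, Col P: 001, Corner: 1


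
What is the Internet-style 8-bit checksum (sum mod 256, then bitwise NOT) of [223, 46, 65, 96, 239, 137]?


Sum = 806 mod 256 = 38
Complement = 217

217


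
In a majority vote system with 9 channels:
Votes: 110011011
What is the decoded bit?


Ones: 6 out of 9
Threshold: 5

1 (6/9 voted 1)


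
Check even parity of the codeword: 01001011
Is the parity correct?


Number of 1s: 4

Yes, parity is correct (4 ones)


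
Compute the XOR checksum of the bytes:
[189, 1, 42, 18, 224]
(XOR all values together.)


XOR chain: 189 ^ 1 ^ 42 ^ 18 ^ 224 = 100

100


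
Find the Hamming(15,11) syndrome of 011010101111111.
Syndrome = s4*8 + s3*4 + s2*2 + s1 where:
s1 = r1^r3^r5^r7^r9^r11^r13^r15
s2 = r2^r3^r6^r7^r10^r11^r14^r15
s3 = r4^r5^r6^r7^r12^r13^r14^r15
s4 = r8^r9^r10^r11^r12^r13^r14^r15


s1=1, s2=1, s3=0, s4=1

Syndrome = 11 (error at position 11)


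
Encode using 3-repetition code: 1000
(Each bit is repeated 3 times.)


Each bit -> 3 copies

111000000000


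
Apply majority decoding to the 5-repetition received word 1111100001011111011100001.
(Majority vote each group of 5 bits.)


Groups: 11111, 00001, 01111, 10111, 00001
Majority votes: 10110

10110


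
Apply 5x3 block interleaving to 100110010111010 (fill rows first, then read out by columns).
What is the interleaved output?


Matrix:
  100
  110
  010
  111
  010
Read columns: 110100111100010

110100111100010


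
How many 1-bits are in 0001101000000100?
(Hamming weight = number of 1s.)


Counting 1s in 0001101000000100

4


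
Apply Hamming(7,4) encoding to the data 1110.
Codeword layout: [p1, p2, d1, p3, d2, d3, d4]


Parity bits: p1=0, p2=0, p3=0

0010110


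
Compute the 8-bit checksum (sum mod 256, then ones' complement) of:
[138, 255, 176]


Sum = 569 mod 256 = 57
Complement = 198

198


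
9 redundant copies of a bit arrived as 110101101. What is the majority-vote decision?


Ones: 6 out of 9
Threshold: 5

1 (6/9 voted 1)


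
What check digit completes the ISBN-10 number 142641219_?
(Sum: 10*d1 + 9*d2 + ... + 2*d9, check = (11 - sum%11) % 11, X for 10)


Weighted sum: 162
162 mod 11 = 8

Check digit: 3


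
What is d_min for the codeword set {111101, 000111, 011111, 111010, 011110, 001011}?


Comparing all pairs, minimum distance: 1
Can detect 0 errors, correct 0 errors

1


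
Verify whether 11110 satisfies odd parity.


Number of 1s: 4

No, parity error (4 ones)


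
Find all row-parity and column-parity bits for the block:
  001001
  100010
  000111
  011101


Row parities: 0010
Column parities: 110001

Row P: 0010, Col P: 110001, Corner: 1


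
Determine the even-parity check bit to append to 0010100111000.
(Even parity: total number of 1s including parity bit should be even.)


Number of 1s in data: 5
Parity bit: 1

1


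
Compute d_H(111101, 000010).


XOR: 111111
Count of 1s: 6

6


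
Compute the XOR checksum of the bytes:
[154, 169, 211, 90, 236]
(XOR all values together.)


XOR chain: 154 ^ 169 ^ 211 ^ 90 ^ 236 = 86

86


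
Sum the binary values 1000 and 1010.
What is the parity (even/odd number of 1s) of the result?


1000 = 8
1010 = 10
Sum = 18 = 10010
1s count = 2

even parity (2 ones in 10010)


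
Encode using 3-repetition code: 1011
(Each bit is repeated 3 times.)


Each bit -> 3 copies

111000111111


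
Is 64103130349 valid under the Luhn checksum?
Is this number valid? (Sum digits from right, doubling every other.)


Luhn sum = 43
43 mod 10 = 3

Invalid (Luhn sum mod 10 = 3)


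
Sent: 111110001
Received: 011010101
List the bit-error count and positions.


XOR: 100100100

3 error(s) at position(s): 0, 3, 6


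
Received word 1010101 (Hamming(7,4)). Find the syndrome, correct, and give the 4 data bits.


Syndrome = 0: no error detected

Data: 1101 (no errors)


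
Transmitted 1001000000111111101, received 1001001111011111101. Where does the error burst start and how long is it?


XOR: 0000001111100000000

Burst at position 6, length 5


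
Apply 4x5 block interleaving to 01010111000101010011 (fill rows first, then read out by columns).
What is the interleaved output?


Matrix:
  01010
  11100
  01010
  10011
Read columns: 01011110010010110001

01011110010010110001


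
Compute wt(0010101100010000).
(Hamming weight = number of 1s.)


Counting 1s in 0010101100010000

5


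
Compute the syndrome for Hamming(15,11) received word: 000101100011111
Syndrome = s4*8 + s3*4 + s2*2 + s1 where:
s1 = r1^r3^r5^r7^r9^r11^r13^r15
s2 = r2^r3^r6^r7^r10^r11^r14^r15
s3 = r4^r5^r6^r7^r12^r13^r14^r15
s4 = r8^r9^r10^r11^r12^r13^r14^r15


s1=0, s2=1, s3=1, s4=1

Syndrome = 14 (error at position 14)


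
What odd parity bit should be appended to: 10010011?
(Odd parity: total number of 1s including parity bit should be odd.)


Number of 1s in data: 4
Parity bit: 1

1


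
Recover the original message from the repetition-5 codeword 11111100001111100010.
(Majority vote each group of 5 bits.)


Groups: 11111, 10000, 11111, 00010
Majority votes: 1010

1010


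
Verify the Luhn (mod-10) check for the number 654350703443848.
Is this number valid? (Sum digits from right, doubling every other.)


Luhn sum = 74
74 mod 10 = 4

Invalid (Luhn sum mod 10 = 4)


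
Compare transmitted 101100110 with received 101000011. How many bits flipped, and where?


XOR: 000100101

3 error(s) at position(s): 3, 6, 8


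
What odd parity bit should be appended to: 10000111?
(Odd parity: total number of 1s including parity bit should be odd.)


Number of 1s in data: 4
Parity bit: 1

1


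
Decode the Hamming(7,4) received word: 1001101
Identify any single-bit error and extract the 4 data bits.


Syndrome = 7: error at position 7

Data: 0100 (corrected bit 7)


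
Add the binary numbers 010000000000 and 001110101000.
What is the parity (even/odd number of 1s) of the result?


010000000000 = 1024
001110101000 = 936
Sum = 1960 = 11110101000
1s count = 6

even parity (6 ones in 11110101000)


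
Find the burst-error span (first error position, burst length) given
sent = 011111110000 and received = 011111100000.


XOR: 000000010000

Burst at position 7, length 1


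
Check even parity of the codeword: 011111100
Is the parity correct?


Number of 1s: 6

Yes, parity is correct (6 ones)


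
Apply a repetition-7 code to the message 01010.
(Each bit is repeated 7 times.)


Each bit -> 7 copies

00000001111111000000011111110000000


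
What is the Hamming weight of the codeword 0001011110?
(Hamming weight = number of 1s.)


Counting 1s in 0001011110

5


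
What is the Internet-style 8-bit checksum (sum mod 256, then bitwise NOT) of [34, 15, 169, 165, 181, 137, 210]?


Sum = 911 mod 256 = 143
Complement = 112

112


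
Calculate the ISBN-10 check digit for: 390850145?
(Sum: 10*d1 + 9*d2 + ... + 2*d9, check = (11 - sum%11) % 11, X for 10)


Weighted sum: 223
223 mod 11 = 3

Check digit: 8


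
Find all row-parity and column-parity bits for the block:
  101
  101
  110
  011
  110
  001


Row parities: 000001
Column parities: 010

Row P: 000001, Col P: 010, Corner: 1


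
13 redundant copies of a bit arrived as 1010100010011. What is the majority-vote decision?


Ones: 6 out of 13
Threshold: 7

0 (6/13 voted 1)


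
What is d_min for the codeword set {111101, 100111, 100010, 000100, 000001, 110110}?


Comparing all pairs, minimum distance: 2
Can detect 1 errors, correct 0 errors

2


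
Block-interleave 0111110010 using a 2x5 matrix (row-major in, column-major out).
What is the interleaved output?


Matrix:
  01111
  10010
Read columns: 0110101110

0110101110
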